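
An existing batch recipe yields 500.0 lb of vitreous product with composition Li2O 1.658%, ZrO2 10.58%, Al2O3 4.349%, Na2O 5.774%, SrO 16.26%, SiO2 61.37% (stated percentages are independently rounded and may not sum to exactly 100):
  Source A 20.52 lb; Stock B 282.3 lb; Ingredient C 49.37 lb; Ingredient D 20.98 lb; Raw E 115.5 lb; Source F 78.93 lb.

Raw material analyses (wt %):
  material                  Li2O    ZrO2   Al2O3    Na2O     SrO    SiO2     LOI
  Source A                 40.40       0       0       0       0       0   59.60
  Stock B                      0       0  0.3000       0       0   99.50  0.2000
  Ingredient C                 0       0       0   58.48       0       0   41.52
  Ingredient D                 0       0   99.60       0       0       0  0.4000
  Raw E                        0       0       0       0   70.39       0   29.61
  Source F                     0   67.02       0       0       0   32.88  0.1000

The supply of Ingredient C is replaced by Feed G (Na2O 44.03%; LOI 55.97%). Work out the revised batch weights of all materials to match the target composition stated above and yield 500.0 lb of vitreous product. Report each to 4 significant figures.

Mid-chain values are printed rounded to four significant figures; every computation maintains full float precision end to end; a single rounding completes each reported figure — all derived quantities (the six compositions, totals, the yield, glass mass, ignition loss) are carried at exact precision from the weighed amounts per 500.0 lb of glass as written in question or answer.
Target masses of each oxide per 500.0 lb vitreous product:
  Li2O: 1.658% × 500.0 = 8.290 lb
  ZrO2: 10.58% × 500.0 = 52.90 lb
  Al2O3: 4.349% × 500.0 = 21.74 lb
  Na2O: 5.774% × 500.0 = 28.87 lb
  SrO: 16.26% × 500.0 = 81.30 lb
  SiO2: 61.37% × 500.0 = 306.8 lb
Balance tally, oxide-wise, per the reported batch figures, per the basis as stated (sums match the target masses inside rounding margins):
  Li2O: 20.52·0.4040 = 8.290 lb (target 8.290 lb)
  ZrO2: 78.93·0.6702 = 52.90 lb (target 52.90 lb)
  Al2O3: 282.3·0.003000 + 20.98·0.9960 = 21.74 lb (target 21.74 lb)
  Na2O: 65.57·0.4403 = 28.87 lb (target 28.87 lb)
  SrO: 115.5·0.7039 = 81.30 lb (target 81.30 lb)
  SiO2: 282.3·0.9950 + 78.93·0.3288 = 306.8 lb (target 306.8 lb)
Glass-mass sanity pass: net batch after ignition = 499.9 lb (the targets, summed, come to 500.0 lb; against the stated basis, 500.0 lb — deltas are rounding alone).
Adding the batch up: Σ batch = 583.8 lb; loss to ignition Σ batch·LOI = 83.86 lb; glass ÷ batch gives a yield of 85.64%.

Revised batch per 500.0 lb vitreous product:
  Source A: 20.52 lb
  Stock B: 282.3 lb
  Feed G: 65.57 lb
  Ingredient D: 20.98 lb
  Raw E: 115.5 lb
  Source F: 78.93 lb
Total batch = 583.8 lb; LOI loss = 83.86 lb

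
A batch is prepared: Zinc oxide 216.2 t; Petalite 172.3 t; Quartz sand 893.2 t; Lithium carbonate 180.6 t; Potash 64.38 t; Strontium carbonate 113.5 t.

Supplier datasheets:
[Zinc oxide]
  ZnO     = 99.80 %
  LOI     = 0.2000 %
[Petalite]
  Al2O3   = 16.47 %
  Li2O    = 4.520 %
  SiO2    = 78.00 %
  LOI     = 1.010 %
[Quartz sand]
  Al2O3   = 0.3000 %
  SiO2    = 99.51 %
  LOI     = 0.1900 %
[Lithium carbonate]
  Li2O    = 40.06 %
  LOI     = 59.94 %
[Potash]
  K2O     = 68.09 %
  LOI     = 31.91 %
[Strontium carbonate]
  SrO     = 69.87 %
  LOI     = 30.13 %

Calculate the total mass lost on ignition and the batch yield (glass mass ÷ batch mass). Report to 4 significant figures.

LOI loss = 166.9 t; glass = 1473 t; yield = 89.83%

All internal work runs at full precision through the solve; intermediates are shown, rounded to 4 significant figures, in the working; every reported result undergoes a single rounding; the derived quantities are computed in full precision (glass mass, six oxide percentages, the totals, yield, ignition loss) starting from the weights at 1473 t of glass as quoted within the problem or answer text.
Each material's LOI contribution:
  Zinc oxide: 216.2 × 0.002000 = 0.4324 t
  Petalite: 172.3 × 0.01010 = 1.740 t
  Quartz sand: 893.2 × 0.001900 = 1.697 t
  Lithium carbonate: 180.6 × 0.5994 = 108.3 t
  Potash: 64.38 × 0.3191 = 20.54 t
  Strontium carbonate: 113.5 × 0.3013 = 34.20 t
Total LOI = 166.9 t
Glass = batch − LOI = 1640 − 166.9 = 1473 t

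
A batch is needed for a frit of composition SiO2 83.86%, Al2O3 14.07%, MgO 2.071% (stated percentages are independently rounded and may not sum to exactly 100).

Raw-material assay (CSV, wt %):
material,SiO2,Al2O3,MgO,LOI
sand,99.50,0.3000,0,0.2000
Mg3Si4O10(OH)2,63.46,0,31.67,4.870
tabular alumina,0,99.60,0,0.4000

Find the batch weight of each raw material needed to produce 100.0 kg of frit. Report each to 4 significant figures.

Full float precision is held in all steps; values along the way are printed (rounded to four significant digits) when written out — every reported result is rounded only once. Derived quantities (glass mass, yield, three oxide percentages, totals, ignition loss) are re-derived starting from the weights per 100.0 kg of glass at full float precision precisely as stated by problem or answer.
Oxide mass targets, per 100.0 kg frit:
  SiO2: 83.86% × 100.0 = 83.86 kg
  Al2O3: 14.07% × 100.0 = 14.07 kg
  MgO: 2.071% × 100.0 = 2.071 kg
A balance pass over the oxides, with the batch weights as given, for the quoted basis mass (summed amounts equal target values given rounding of the digits):
  SiO2: 80.11·0.9950 + 6.539·0.6346 = 83.86 kg (target 83.86 kg)
  Al2O3: 80.11·0.003000 + 13.89·0.9960 = 14.07 kg (target 14.07 kg)
  MgO: 6.539·0.3167 = 2.071 kg (target 2.071 kg)
Glass-mass sanity pass: whole batch net of LOI = 100.0 kg (oxide target masses add up to 100.0 kg; basis as stated: 100.0 kg — gaps are rounding artifacts).
Adding the batch up: Σ batch = 100.5 kg; LOI loss = Σ batch·LOI = 0.5342 kg; as yield: glass ÷ batch → 99.47%.

Batch per 100.0 kg frit:
  sand: 80.11 kg
  Mg3Si4O10(OH)2: 6.539 kg
  tabular alumina: 13.89 kg
Total batch = 100.5 kg; LOI loss = 0.5342 kg; yield = 99.47%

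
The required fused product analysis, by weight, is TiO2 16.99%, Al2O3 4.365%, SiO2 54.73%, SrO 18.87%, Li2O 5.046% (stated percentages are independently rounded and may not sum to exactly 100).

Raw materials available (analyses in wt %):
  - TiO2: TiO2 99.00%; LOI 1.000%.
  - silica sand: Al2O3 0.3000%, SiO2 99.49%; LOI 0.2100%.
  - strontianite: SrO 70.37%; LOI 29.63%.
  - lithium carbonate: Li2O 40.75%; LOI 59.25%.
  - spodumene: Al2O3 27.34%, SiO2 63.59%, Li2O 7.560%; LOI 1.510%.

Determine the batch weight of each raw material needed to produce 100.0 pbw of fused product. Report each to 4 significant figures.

Batch per 100.0 pbw fused product:
  TiO2: 17.16 pbw
  silica sand: 45.12 pbw
  strontianite: 26.82 pbw
  lithium carbonate: 9.513 pbw
  spodumene: 15.47 pbw
Total batch = 114.1 pbw; LOI loss = 14.08 pbw; yield = 87.66%

Every computation runs at exact precision from first step to last. Values along the way appear rounded off to 4 significant figures in the printout; every reported value is rounded exactly once. All derived quantities (ignition loss, five oxide percentages, net glass mass, the totals, the yield) are carried in full precision starting from the weights at 100.0 pbw of glass, as quoted within problem or answer.
Oxide mass targets, per 100.0 pbw fused product:
  TiO2: 16.99% × 100.0 = 16.99 pbw
  Al2O3: 4.365% × 100.0 = 4.365 pbw
  SiO2: 54.73% × 100.0 = 54.73 pbw
  SrO: 18.87% × 100.0 = 18.87 pbw
  Li2O: 5.046% × 100.0 = 5.046 pbw
Oxide-by-oxide audit given the weights on record, against the basis in use (delivered sums recover each target net of answer rounding effects):
  TiO2: 17.16·0.9900 = 16.99 pbw (target 16.99 pbw)
  Al2O3: 45.12·0.003000 + 15.47·0.2734 = 4.365 pbw (target 4.365 pbw)
  SiO2: 45.12·0.9949 + 15.47·0.6359 = 54.73 pbw (target 54.73 pbw)
  SrO: 26.82·0.7037 = 18.87 pbw (target 18.87 pbw)
  Li2O: 9.513·0.4075 + 15.47·0.07560 = 5.046 pbw (target 5.046 pbw)
Mass balance on the glass: total charge less LOI = 100.0 pbw (per-oxide target masses sum to 100.0 pbw; with the basis standing at 100.0 pbw — deltas are rounding alone).
Summing the batch: Σ batch = 114.1 pbw; LOI loss = Σ batch·LOI = 14.08 pbw; the yield ratio, glass ÷ batch: 87.66%.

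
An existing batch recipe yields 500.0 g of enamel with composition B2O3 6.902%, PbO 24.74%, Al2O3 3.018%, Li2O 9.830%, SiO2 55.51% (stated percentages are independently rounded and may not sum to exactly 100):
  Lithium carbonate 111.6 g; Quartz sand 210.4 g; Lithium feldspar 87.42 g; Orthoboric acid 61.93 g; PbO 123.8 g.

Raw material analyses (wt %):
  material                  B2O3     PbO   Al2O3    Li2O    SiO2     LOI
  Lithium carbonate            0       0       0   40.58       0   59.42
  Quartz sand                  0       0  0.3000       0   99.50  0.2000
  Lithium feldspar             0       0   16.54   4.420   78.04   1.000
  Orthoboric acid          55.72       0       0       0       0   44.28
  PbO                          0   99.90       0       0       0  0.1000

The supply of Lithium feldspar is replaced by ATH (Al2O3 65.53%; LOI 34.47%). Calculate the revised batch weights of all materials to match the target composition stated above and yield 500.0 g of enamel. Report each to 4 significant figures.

Values along the way appear rounded off to 4 significant figures in the working. Each numeric step carries full precision through the solve — a single rounding completes every reported figure; derived quantities, which include LOI, totals, net glass mass, the five compositions, the yield, are re-derived at exact precision, exactly as printed in the problem or the answer, from the weighed amounts at 500.0 g of glass.
Oxide-by-oxide targets in 500.0 g enamel:
  B2O3: 6.902% × 500.0 = 34.51 g
  PbO: 24.74% × 500.0 = 123.7 g
  Al2O3: 3.018% × 500.0 = 15.09 g
  Li2O: 9.830% × 500.0 = 49.15 g
  SiO2: 55.51% × 500.0 = 277.6 g
Oxide-by-oxide audit per the reported batch figures, per the basis as stated (sum by sum, the targets are met modulo rounding of the values):
  B2O3: 61.93·0.5572 = 34.51 g (target 34.51 g)
  PbO: 123.8·0.9990 = 123.7 g (target 123.7 g)
  Al2O3: 278.9·0.003000 + 21.75·0.6553 = 15.09 g (target 15.09 g)
  Li2O: 121.1·0.4058 = 49.14 g (target 49.15 g)
  SiO2: 278.9·0.9950 = 277.5 g (target 277.6 g)
Consistency of the glass mass: batch Σ − ignition loss = 499.9 g (targets for the oxides total 500.0 g; the stated basis being 500.0 g — deltas are rounding alone).
Batch grand total — Σ batch = 607.5 g; LOI removed, Σ of batch·LOI: 107.6 g; yield = glass ÷ total batch = 82.29%.

Revised batch per 500.0 g enamel:
  Lithium carbonate: 121.1 g
  Quartz sand: 278.9 g
  ATH: 21.75 g
  Orthoboric acid: 61.93 g
  PbO: 123.8 g
Total batch = 607.5 g; LOI loss = 107.6 g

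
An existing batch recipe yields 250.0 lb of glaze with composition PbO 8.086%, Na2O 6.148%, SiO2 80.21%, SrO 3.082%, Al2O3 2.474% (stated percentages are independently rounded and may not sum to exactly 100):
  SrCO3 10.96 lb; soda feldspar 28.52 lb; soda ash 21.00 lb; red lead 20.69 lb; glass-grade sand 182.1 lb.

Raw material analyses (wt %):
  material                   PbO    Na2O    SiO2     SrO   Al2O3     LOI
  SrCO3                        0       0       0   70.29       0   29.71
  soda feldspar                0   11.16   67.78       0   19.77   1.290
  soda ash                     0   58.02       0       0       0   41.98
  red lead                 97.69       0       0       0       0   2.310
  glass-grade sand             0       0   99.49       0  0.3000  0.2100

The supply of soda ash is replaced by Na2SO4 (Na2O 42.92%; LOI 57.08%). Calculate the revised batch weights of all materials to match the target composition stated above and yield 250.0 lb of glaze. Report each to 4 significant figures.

Revised batch per 250.0 lb glaze:
  SrCO3: 10.96 lb
  soda feldspar: 28.52 lb
  Na2SO4: 28.39 lb
  red lead: 20.69 lb
  glass-grade sand: 182.1 lb
Total batch = 270.7 lb; LOI loss = 20.69 lb

All arithmetic maintains full precision in every operation. The intermediate values are shown, rounded to four significant figures, between the steps — every reported result includes exactly one rounding — derived quantities are carried from the weighed amounts for 250.0 lb of glass at exact precision (the yield, glass mass, five oxide percentages, the totals, LOI), as given in the problem or the answer.
Per-oxide target masses for 250.0 lb glaze:
  PbO: 8.086% × 250.0 = 20.22 lb
  Na2O: 6.148% × 250.0 = 15.37 lb
  SiO2: 80.21% × 250.0 = 200.5 lb
  SrO: 3.082% × 250.0 = 7.705 lb
  Al2O3: 2.474% × 250.0 = 6.185 lb
Balance tally, oxide-wise, using the reported weights, on the stated basis (target by target, the sums agree up to rounding of the answer):
  PbO: 20.69·0.9769 = 20.21 lb (target 20.22 lb)
  Na2O: 28.52·0.1116 + 28.39·0.4292 = 15.37 lb (target 15.37 lb)
  SiO2: 28.52·0.6778 + 182.1·0.9949 = 200.5 lb (target 200.5 lb)
  SrO: 10.96·0.7029 = 7.704 lb (target 7.705 lb)
  Al2O3: 28.52·0.1977 + 182.1·0.003000 = 6.185 lb (target 6.185 lb)
The glass-mass cross-check: batch Σ − ignition loss = 250.0 lb (per-oxide target masses sum to 250.0 lb; against the stated basis, 250.0 lb — differing by rounding only).
Adding the batch up: Σ batch = 270.7 lb; loss to ignition Σ batch·LOI = 20.69 lb; yield = glass ÷ total batch = 92.36%.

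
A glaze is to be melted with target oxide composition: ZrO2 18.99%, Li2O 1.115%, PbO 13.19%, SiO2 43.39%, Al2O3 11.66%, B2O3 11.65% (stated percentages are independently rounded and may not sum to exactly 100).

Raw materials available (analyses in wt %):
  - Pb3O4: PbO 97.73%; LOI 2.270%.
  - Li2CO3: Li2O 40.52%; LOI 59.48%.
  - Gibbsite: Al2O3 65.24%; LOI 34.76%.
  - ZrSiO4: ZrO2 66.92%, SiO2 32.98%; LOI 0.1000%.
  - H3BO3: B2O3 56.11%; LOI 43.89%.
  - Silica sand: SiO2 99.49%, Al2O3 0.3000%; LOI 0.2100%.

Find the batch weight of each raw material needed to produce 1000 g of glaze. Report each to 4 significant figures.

Mid-chain values are displayed rounded to four significant figures when written out. All internal work keeps exact precision in all steps — every reported figure receives exactly one rounding. Derived quantities, including six oxide percentages, the totals, glass mass, LOI, the yield, are computed starting from the weights per 1000 g of glass at full precision, exactly as shown in the problem or the answer.
Oxide-by-oxide targets in 1000 g glaze:
  ZrO2: 18.99% × 1000 = 189.9 g
  Li2O: 1.115% × 1000 = 11.15 g
  PbO: 13.19% × 1000 = 131.9 g
  SiO2: 43.39% × 1000 = 433.9 g
  Al2O3: 11.66% × 1000 = 116.6 g
  B2O3: 11.65% × 1000 = 116.5 g
Oxide-by-oxide audit on the weights just shown, per the basis as stated (sums match the target masses up to rounding of the answer):
  ZrO2: 283.8·0.6692 = 189.9 g (target 189.9 g)
  Li2O: 27.52·0.4052 = 11.15 g (target 11.15 g)
  PbO: 135.0·0.9773 = 131.9 g (target 131.9 g)
  SiO2: 283.8·0.3298 + 342.1·0.9949 = 434.0 g (target 433.9 g)
  Al2O3: 177.2·0.6524 + 342.1·0.003000 = 116.6 g (target 116.6 g)
  B2O3: 207.6·0.5611 = 116.5 g (target 116.5 g)
The glass-mass cross-check: the batch minus its LOI: 1000 g (oxide target masses add up to 1000 g; the stated basis being 1000 g — any gap is answer rounding).
Batch grand total — Σ batch = 1173 g; ignition loss, Σ(batch × LOI) = 173.1 g; as yield: glass ÷ batch → 85.24%.

Batch per 1000 g glaze:
  Pb3O4: 135.0 g
  Li2CO3: 27.52 g
  Gibbsite: 177.2 g
  ZrSiO4: 283.8 g
  H3BO3: 207.6 g
  Silica sand: 342.1 g
Total batch = 1173 g; LOI loss = 173.1 g; yield = 85.24%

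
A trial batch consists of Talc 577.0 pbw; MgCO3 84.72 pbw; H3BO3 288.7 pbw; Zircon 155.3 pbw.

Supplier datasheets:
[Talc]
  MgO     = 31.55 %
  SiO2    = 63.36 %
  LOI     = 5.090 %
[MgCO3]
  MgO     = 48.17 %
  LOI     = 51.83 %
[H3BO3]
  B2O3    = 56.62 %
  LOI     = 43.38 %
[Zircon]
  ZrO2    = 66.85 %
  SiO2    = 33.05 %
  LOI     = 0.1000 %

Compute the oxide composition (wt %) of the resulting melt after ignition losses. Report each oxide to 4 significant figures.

Glass mass = 907.0 pbw (batch 1106 − LOI 198.7).
Composition: ZrO2 11.45%, B2O3 18.02%, MgO 24.57%, SiO2 45.96%

Intermediates are displayed, with 4-significant-figure rounding, as written — all arithmetic holds full precision at every stage — each reported result receives exactly one rounding. All derived quantities, including ignition loss, net glass mass, the yield, four oxide percentages, totals, are re-derived from the batch weights per 907.0 pbw of glass at full precision, precisely as stated by problem or answer.
Oxide masses out of the charge:
  ZrO2: 155.3·0.6685 = 103.8 pbw
  B2O3: 288.7·0.5662 = 163.5 pbw
  MgO: 577.0·0.3155 + 84.72·0.4817 = 222.9 pbw
  SiO2: 577.0·0.6336 + 155.3·0.3305 = 416.9 pbw
LOI: 577.0·0.05090 + 84.72·0.5183 + 288.7·0.4338 + 155.3·0.001000 = 198.7 pbw
batch − LOI leaves glass = 1106 − 198.7 = 907.0 pbw (= Σ oxide masses)
oxide / glass × 100 gives the wt %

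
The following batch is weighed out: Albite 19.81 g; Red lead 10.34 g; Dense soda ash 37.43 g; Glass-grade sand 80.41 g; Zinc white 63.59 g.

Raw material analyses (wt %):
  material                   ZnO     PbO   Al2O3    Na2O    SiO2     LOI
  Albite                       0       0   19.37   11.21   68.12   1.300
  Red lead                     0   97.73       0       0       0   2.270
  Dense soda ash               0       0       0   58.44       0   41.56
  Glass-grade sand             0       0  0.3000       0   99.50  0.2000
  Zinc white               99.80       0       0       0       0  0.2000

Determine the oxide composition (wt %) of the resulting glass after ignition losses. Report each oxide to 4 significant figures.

Glass mass = 195.2 g (batch 211.6 − LOI 16.34).
Composition: ZnO 32.50%, PbO 5.176%, Al2O3 2.089%, Na2O 12.34%, SiO2 47.89%

All internal work keeps exact precision throughout; the intermediate values are shown with 4-significant-digit rounding as written. Exactly one rounding goes into every reported figure. All derived quantities (totals, the five compositions, yield, glass mass, ignition loss) are computed at exact precision starting from the weights at 195.2 g of glass as they appear in the problem or the answer.
Oxide masses out of the charge:
  ZnO: 63.59·0.9980 = 63.46 g
  PbO: 10.34·0.9773 = 10.11 g
  Al2O3: 19.81·0.1937 + 80.41·0.003000 = 4.078 g
  Na2O: 19.81·0.1121 + 37.43·0.5844 = 24.09 g
  SiO2: 19.81·0.6812 + 80.41·0.9950 = 93.50 g
LOI: 19.81·0.01300 + 10.34·0.02270 + 37.43·0.4156 + 80.41·0.002000 + 63.59·0.002000 = 16.34 g
Net of LOI, the glass mass = 211.6 − 16.34 = 195.2 g (matching Σ of the oxides)
oxide / glass × 100 gives the wt %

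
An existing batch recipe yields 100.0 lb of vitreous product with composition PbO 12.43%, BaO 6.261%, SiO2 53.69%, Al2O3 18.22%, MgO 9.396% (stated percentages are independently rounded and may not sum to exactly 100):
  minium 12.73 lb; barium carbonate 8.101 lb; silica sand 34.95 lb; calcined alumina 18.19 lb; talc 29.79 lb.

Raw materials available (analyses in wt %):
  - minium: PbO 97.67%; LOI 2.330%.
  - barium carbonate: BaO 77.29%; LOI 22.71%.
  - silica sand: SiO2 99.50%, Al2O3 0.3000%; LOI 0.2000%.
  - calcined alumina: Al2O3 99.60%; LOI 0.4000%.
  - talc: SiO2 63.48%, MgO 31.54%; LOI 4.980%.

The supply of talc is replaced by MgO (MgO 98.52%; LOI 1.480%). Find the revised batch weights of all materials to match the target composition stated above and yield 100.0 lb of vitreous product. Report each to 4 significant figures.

Revised batch per 100.0 lb vitreous product:
  minium: 12.73 lb
  barium carbonate: 8.101 lb
  silica sand: 53.96 lb
  calcined alumina: 18.13 lb
  MgO: 9.537 lb
Total batch = 102.5 lb; LOI loss = 2.458 lb

Values along the way appear, rounded to 4 significant digits, as written; all arithmetic keeps full float precision in all steps; each reported value is rounded once only; all derived quantities (five oxide percentages, the totals, yield, ignition loss, glass mass) are carried using the weight values for 100.0 lb of glass at exact precision, exactly as shown in question or answer.
The oxide mass targets at 100.0 lb vitreous product:
  PbO: 12.43% × 100.0 = 12.43 lb
  BaO: 6.261% × 100.0 = 6.261 lb
  SiO2: 53.69% × 100.0 = 53.69 lb
  Al2O3: 18.22% × 100.0 = 18.22 lb
  MgO: 9.396% × 100.0 = 9.396 lb
Oxide-by-oxide audit working from each reported weight, per the basis as stated (sum by sum, the targets are met exact up to rounding of places):
  PbO: 12.73·0.9767 = 12.43 lb (target 12.43 lb)
  BaO: 8.101·0.7729 = 6.261 lb (target 6.261 lb)
  SiO2: 53.96·0.9950 = 53.69 lb (target 53.69 lb)
  Al2O3: 53.96·0.003000 + 18.13·0.9960 = 18.22 lb (target 18.22 lb)
  MgO: 9.537·0.9852 = 9.396 lb (target 9.396 lb)
The glass-mass cross-check: batch Σ − ignition loss = 100.0 lb (summing oxide targets gives 100.0 lb; versus the stated basis of 100.0 lb — deltas are rounding alone).
Total batch = Σ batch = 102.5 lb; LOI removed, Σ of batch·LOI: 2.458 lb; as yield: glass ÷ batch → 97.60%.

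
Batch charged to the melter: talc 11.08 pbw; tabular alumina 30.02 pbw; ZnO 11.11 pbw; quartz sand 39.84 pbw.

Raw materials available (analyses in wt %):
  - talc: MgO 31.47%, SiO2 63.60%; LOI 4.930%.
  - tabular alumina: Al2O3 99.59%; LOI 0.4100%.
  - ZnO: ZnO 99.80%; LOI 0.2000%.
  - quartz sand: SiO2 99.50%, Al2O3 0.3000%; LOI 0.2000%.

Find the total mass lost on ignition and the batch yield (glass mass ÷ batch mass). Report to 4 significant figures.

Working values are displayed (rounded to four significant digits) within the worked lines. All arithmetic maintains full float precision through every step. Every reported number includes exactly one rounding — the derived quantities are rebuilt at full float precision (glass mass, four oxide percentages, the yield, LOI, the totals) from the batch weights per 91.28 pbw of glass exactly as shown in either problem or answer.
LOI of each material in turn:
  talc: 11.08 × 0.04930 = 0.5462 pbw
  tabular alumina: 30.02 × 0.004100 = 0.1231 pbw
  ZnO: 11.11 × 0.002000 = 0.02222 pbw
  quartz sand: 39.84 × 0.002000 = 0.07968 pbw
Total LOI = 0.7712 pbw
Glass = batch − LOI = 92.05 − 0.7712 = 91.28 pbw

LOI loss = 0.7712 pbw; glass = 91.28 pbw; yield = 99.16%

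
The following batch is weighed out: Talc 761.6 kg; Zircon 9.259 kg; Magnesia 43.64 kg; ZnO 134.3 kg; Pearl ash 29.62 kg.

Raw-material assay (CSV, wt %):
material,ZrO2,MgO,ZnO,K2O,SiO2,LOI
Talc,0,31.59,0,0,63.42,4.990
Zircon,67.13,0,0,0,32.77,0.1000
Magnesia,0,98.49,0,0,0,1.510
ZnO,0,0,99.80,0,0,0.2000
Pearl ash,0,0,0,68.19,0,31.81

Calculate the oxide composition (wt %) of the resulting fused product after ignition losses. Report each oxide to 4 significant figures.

Glass mass = 930.1 kg (batch 978.4 − LOI 48.36).
Composition: ZrO2 0.6683%, MgO 30.49%, ZnO 14.41%, K2O 2.172%, SiO2 52.26%

Mid-chain values are displayed, rounded to four significant figures, in the working. The whole derivation holds full precision from first step to last — each reported value carries a single rounding; the derived quantities are re-derived in exact precision (glass mass, the five compositions, yield, LOI, totals) using the weight values on 930.1 kg of glass, exactly as shown in the problem or the answer.
What the batch supplies per oxide:
  ZrO2: 9.259·0.6713 = 6.216 kg
  MgO: 761.6·0.3159 + 43.64·0.9849 = 283.6 kg
  ZnO: 134.3·0.9980 = 134.0 kg
  K2O: 29.62·0.6819 = 20.20 kg
  SiO2: 761.6·0.6342 + 9.259·0.3277 = 486.0 kg
LOI: 761.6·0.04990 + 9.259·0.001000 + 43.64·0.01510 + 134.3·0.002000 + 29.62·0.3181 = 48.36 kg
batch − LOI leaves glass = 978.4 − 48.36 = 930.1 kg (matching Σ of the oxides)
percent share: oxide ÷ glass, ×100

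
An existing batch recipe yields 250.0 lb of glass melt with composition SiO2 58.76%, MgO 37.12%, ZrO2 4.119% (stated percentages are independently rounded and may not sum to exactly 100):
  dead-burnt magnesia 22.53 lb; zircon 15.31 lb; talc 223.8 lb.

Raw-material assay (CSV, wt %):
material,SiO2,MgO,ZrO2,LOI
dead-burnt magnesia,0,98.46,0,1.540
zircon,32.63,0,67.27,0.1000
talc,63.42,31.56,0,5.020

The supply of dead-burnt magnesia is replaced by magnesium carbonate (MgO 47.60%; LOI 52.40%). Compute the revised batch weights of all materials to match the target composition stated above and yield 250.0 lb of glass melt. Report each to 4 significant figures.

Revised batch per 250.0 lb glass melt:
  magnesium carbonate: 46.60 lb
  zircon: 15.31 lb
  talc: 223.8 lb
Total batch = 285.7 lb; LOI loss = 35.67 lb

Intermediates appear rounded to four significant digits in the printout — each numeric step carries exact precision throughout — exactly one rounding lands on every reported number — all derived quantities are re-derived starting from the weights at 250.0 lb of glass at exact precision (three oxide percentages, LOI, the yield, glass mass, totals), as they appear in the question or the answer.
Per-oxide target masses for 250.0 lb glass melt:
  SiO2: 58.76% × 250.0 = 146.9 lb
  MgO: 37.12% × 250.0 = 92.80 lb
  ZrO2: 4.119% × 250.0 = 10.30 lb
Oxide-by-oxide audit using the reported weights, relative to the basis at hand (sum by sum, the targets are met modulo rounding of the values):
  SiO2: 15.31·0.3263 + 223.8·0.6342 = 146.9 lb (target 146.9 lb)
  MgO: 46.60·0.4760 + 223.8·0.3156 = 92.81 lb (target 92.80 lb)
  ZrO2: 15.31·0.6727 = 10.30 lb (target 10.30 lb)
Consistency of the glass mass: whole batch net of LOI = 250.0 lb (the targets, summed, come to 250.0 lb; basis as stated: 250.0 lb — gaps are rounding artifacts).
Batch grand total — Σ batch = 285.7 lb; the LOI term Σ batch·LOI equals 35.67 lb; the yield ratio, glass ÷ batch: 87.52%.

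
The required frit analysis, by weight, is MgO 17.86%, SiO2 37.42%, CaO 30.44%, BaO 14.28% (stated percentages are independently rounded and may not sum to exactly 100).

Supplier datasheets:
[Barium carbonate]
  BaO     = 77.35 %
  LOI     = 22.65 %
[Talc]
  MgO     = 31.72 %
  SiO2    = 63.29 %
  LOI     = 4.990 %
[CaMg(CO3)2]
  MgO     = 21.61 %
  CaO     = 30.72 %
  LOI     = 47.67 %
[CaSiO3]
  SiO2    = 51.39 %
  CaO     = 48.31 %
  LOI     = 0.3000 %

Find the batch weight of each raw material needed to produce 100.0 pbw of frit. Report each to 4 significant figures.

The intermediate values appear rounded to four significant figures on the page — every computation holds full float precision all the way through — a single rounding produces each reported value — the derived quantities (the four compositions, yield, totals, LOI, net glass mass) are carried at full float precision starting from the weights per 100.0 pbw of glass exactly as shown in question or answer.
Oxide-by-oxide targets in 100.0 pbw frit:
  MgO: 17.86% × 100.0 = 17.86 pbw
  SiO2: 37.42% × 100.0 = 37.42 pbw
  CaO: 30.44% × 100.0 = 30.44 pbw
  BaO: 14.28% × 100.0 = 14.28 pbw
Per-oxide balance check using the reported weights, under the basis named above (target by target, the sums agree once rounding is allowed for):
  MgO: 28.80·0.3172 + 40.37·0.2161 = 17.86 pbw (target 17.86 pbw)
  SiO2: 28.80·0.6329 + 37.34·0.5139 = 37.42 pbw (target 37.42 pbw)
  CaO: 40.37·0.3072 + 37.34·0.4831 = 30.44 pbw (target 30.44 pbw)
  BaO: 18.46·0.7735 = 14.28 pbw (target 14.28 pbw)
Mass balance on the glass: total charge less LOI = 100.0 pbw (oxide target masses add up to 100.0 pbw; the stated basis being 100.0 pbw — any gap is answer rounding).
Summing the batch: Σ batch = 125.0 pbw; LOI removed, Σ of batch·LOI: 24.97 pbw; yield = glass ÷ total batch = 80.02%.

Batch per 100.0 pbw frit:
  Barium carbonate: 18.46 pbw
  Talc: 28.80 pbw
  CaMg(CO3)2: 40.37 pbw
  CaSiO3: 37.34 pbw
Total batch = 125.0 pbw; LOI loss = 24.97 pbw; yield = 80.02%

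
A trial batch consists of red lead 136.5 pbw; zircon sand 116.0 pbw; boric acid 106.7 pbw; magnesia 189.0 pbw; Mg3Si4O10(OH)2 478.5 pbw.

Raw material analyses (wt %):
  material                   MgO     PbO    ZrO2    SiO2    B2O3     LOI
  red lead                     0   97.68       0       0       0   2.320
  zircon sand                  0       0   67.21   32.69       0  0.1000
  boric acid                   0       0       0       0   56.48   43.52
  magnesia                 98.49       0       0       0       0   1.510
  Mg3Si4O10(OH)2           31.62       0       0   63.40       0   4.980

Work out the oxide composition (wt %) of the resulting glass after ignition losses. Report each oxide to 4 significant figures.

Glass mass = 950.3 pbw (batch 1027 − LOI 76.40).
Composition: MgO 35.51%, PbO 14.03%, ZrO2 8.204%, SiO2 35.91%, B2O3 6.342%

Values along the way are printed (rounded to four significant digits) within the worked lines — each numeric step maintains exact precision from first step to last; each reported figure includes exactly one rounding. Derived quantities (the yield, net glass mass, LOI, five oxide percentages, totals) are re-derived at exact precision starting from the weights for 950.3 pbw of glass, as set out in question or answer.
Mass of each oxide from the mix:
  MgO: 189.0·0.9849 + 478.5·0.3162 = 337.4 pbw
  PbO: 136.5·0.9768 = 133.3 pbw
  ZrO2: 116.0·0.6721 = 77.96 pbw
  SiO2: 116.0·0.3269 + 478.5·0.6340 = 341.3 pbw
  B2O3: 106.7·0.5648 = 60.26 pbw
LOI: 136.5·0.02320 + 116.0·0.001000 + 106.7·0.4352 + 189.0·0.01510 + 478.5·0.04980 = 76.40 pbw
Net of LOI, the glass mass = 1027 − 76.40 = 950.3 pbw (consistent with Σ oxide mass)
percent by weight: oxide/glass ×100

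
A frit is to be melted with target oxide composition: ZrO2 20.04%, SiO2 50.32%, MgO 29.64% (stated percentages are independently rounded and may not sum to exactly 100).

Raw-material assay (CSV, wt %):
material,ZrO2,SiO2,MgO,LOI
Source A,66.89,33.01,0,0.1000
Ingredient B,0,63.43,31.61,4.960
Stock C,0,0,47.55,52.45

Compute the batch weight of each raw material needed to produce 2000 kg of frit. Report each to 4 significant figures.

The whole derivation runs at full float precision through every step. Rounding to four significant digits applies to every working value as displayed. A single rounding finalizes every reported result — the derived quantities, including three oxide percentages, the yield, glass mass, ignition loss, the totals, are rebuilt starting from the weights on 2000 kg of glass at exact precision exactly as printed in problem or answer.
The oxide mass targets at 2000 kg frit:
  ZrO2: 20.04% × 2000 = 400.8 kg
  SiO2: 50.32% × 2000 = 1006 kg
  MgO: 29.64% × 2000 = 592.8 kg
Sums-versus-targets review applying the batch weights above, on the stated basis (sum by sum, the targets are met given rounding of the digits):
  ZrO2: 599.2·0.6689 = 400.8 kg (target 400.8 kg)
  SiO2: 599.2·0.3301 + 1275·0.6343 = 1007 kg (target 1006 kg)
  MgO: 1275·0.3161 + 399.2·0.4755 = 592.8 kg (target 592.8 kg)
Glass-mass sanity pass: batch total minus LOI = 2000 kg (per-oxide target masses sum to 2000 kg; against the stated basis, 2000 kg — differing by rounding only).
Whole-batch sum: Σ batch = 2273 kg; LOI loss = Σ batch·LOI = 273.2 kg; glass ÷ batch gives a yield of 87.98%.

Batch per 2000 kg frit:
  Source A: 599.2 kg
  Ingredient B: 1275 kg
  Stock C: 399.2 kg
Total batch = 2273 kg; LOI loss = 273.2 kg; yield = 87.98%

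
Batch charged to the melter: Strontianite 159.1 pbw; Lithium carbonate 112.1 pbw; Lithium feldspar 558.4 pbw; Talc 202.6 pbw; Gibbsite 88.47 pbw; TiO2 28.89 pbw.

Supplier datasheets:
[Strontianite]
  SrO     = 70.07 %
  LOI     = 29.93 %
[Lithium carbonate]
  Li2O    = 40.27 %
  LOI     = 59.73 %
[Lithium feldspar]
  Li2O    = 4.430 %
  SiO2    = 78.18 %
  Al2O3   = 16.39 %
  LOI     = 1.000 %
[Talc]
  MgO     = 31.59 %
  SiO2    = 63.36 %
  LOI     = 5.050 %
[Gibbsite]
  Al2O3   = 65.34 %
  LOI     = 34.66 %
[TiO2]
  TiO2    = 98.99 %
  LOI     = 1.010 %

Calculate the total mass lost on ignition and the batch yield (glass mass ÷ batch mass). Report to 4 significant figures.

LOI loss = 161.3 pbw; glass = 988.2 pbw; yield = 85.96%

Values along the way are shown, rounded to four significant figures, across the worked steps. The working math runs at full float precision at each step. A single rounding yields each reported value. Derived quantities are computed in exact precision (yield, totals, ignition loss, six oxide percentages, glass mass) from the batch weights on 988.2 pbw of glass as they appear in the question or the answer.
Loss on ignition, line by line:
  Strontianite: 159.1 × 0.2993 = 47.62 pbw
  Lithium carbonate: 112.1 × 0.5973 = 66.96 pbw
  Lithium feldspar: 558.4 × 0.01000 = 5.584 pbw
  Talc: 202.6 × 0.05050 = 10.23 pbw
  Gibbsite: 88.47 × 0.3466 = 30.66 pbw
  TiO2: 28.89 × 0.01010 = 0.2918 pbw
Total LOI = 161.3 pbw
Glass = batch − LOI = 1150 − 161.3 = 988.2 pbw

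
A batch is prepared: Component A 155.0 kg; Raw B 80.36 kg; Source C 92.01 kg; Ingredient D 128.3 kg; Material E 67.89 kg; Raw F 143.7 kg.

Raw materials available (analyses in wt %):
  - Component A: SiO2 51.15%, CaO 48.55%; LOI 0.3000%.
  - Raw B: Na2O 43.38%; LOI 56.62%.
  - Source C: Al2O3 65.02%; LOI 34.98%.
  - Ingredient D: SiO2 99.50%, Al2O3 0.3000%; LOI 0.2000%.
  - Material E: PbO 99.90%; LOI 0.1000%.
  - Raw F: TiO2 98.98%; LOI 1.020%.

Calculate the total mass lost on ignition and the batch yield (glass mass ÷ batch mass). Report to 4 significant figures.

Each numeric step holds full precision through the solve — the intermediate values are displayed rounded to four significant digits as written — exactly one rounding is applied to each reported figure; all derived quantities, which include totals, glass mass, the six compositions, LOI, the yield, are recomputed at full float precision, as quoted within the problem or answer text, starting from the weights on 587.3 kg of glass.
Ignition loss by material:
  Component A: 155.0 × 0.003000 = 0.4650 kg
  Raw B: 80.36 × 0.5662 = 45.50 kg
  Source C: 92.01 × 0.3498 = 32.19 kg
  Ingredient D: 128.3 × 0.002000 = 0.2566 kg
  Material E: 67.89 × 0.001000 = 0.06789 kg
  Raw F: 143.7 × 0.01020 = 1.466 kg
Total LOI = 79.94 kg
Glass = batch − LOI = 667.3 − 79.94 = 587.3 kg

LOI loss = 79.94 kg; glass = 587.3 kg; yield = 88.02%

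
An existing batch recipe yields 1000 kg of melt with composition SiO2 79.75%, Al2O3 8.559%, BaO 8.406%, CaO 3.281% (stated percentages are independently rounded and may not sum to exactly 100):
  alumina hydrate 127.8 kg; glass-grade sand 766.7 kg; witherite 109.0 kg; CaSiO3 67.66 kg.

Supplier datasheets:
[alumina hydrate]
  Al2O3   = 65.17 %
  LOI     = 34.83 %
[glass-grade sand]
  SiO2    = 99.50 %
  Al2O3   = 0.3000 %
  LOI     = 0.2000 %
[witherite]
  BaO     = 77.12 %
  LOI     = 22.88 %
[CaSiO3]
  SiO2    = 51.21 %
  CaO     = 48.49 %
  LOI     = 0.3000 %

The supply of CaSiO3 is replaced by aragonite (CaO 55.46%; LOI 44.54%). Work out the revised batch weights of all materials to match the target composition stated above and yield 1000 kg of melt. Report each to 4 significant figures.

In-progress results are rounded to four significant digits when quoted. All arithmetic holds full float precision end to end; a single rounding finalizes every reported figure; the derived quantities, which include yield, net glass mass, ignition loss, totals, the four compositions, are re-derived at exact precision, exactly as printed in problem or answer, from the weighed amounts at 1000 kg of glass.
The oxide mass targets at 1000 kg melt:
  SiO2: 79.75% × 1000 = 797.5 kg
  Al2O3: 8.559% × 1000 = 85.59 kg
  BaO: 8.406% × 1000 = 84.06 kg
  CaO: 3.281% × 1000 = 32.81 kg
Oxide-by-oxide audit from the weights as reported, for the quoted basis mass (every target is met by its sum once rounding is allowed for):
  SiO2: 801.5·0.9950 = 797.5 kg (target 797.5 kg)
  Al2O3: 127.6·0.6517 + 801.5·0.003000 = 85.56 kg (target 85.59 kg)
  BaO: 109.0·0.7712 = 84.06 kg (target 84.06 kg)
  CaO: 59.16·0.5546 = 32.81 kg (target 32.81 kg)
Glass-mass closure: net batch after ignition = 999.9 kg (per-oxide target masses sum to 1000 kg; versus the stated basis of 1000 kg — any gap is answer rounding).
Batch total: Σ batch = 1097 kg; LOI loss = Σ batch·LOI = 97.34 kg; glass ÷ batch gives a yield of 91.13%.

Revised batch per 1000 kg melt:
  alumina hydrate: 127.6 kg
  glass-grade sand: 801.5 kg
  witherite: 109.0 kg
  aragonite: 59.16 kg
Total batch = 1097 kg; LOI loss = 97.34 kg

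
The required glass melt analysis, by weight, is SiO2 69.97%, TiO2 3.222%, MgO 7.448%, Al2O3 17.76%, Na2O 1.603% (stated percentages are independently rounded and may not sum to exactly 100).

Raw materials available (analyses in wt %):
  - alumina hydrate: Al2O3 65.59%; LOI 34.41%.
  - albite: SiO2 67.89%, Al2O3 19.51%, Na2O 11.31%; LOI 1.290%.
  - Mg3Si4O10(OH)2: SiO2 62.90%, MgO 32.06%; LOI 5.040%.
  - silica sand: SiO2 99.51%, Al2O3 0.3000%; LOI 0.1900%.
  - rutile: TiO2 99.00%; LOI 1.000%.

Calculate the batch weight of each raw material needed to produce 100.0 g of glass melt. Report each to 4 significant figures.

Each numeric step keeps full precision from start to finish. Working values are printed with 4-significant-figure rounding on the page — every reported number is rounded just once — the derived quantities (LOI, yield, glass mass, five oxide percentages, totals) are carried from the batch weights at 100.0 g of glass at full float precision, as quoted within the problem or answer text.
Target oxide masses per 100.0 g glass melt:
  SiO2: 69.97% × 100.0 = 69.97 g
  TiO2: 3.222% × 100.0 = 3.222 g
  MgO: 7.448% × 100.0 = 7.448 g
  Al2O3: 17.76% × 100.0 = 17.76 g
  Na2O: 1.603% × 100.0 = 1.603 g
Checking each oxide sum from the weights as reported, on the stated basis (each sum matches its target mass once rounding is allowed for):
  SiO2: 14.17·0.6789 + 23.23·0.6290 + 45.96·0.9951 = 69.97 g (target 69.97 g)
  TiO2: 3.255·0.9900 = 3.222 g (target 3.222 g)
  MgO: 23.23·0.3206 = 7.448 g (target 7.448 g)
  Al2O3: 22.65·0.6559 + 14.17·0.1951 + 45.96·0.003000 = 17.76 g (target 17.76 g)
  Na2O: 14.17·0.1131 = 1.603 g (target 1.603 g)
The glass-mass cross-check: batch total minus LOI = 100.0 g (oxide target masses add up to 100.0 g; with the basis standing at 100.0 g — deltas are rounding alone).
Whole-batch sum: Σ batch = 109.3 g; LOI removed, Σ of batch·LOI: 9.267 g; as yield: glass ÷ batch → 91.52%.

Batch per 100.0 g glass melt:
  alumina hydrate: 22.65 g
  albite: 14.17 g
  Mg3Si4O10(OH)2: 23.23 g
  silica sand: 45.96 g
  rutile: 3.255 g
Total batch = 109.3 g; LOI loss = 9.267 g; yield = 91.52%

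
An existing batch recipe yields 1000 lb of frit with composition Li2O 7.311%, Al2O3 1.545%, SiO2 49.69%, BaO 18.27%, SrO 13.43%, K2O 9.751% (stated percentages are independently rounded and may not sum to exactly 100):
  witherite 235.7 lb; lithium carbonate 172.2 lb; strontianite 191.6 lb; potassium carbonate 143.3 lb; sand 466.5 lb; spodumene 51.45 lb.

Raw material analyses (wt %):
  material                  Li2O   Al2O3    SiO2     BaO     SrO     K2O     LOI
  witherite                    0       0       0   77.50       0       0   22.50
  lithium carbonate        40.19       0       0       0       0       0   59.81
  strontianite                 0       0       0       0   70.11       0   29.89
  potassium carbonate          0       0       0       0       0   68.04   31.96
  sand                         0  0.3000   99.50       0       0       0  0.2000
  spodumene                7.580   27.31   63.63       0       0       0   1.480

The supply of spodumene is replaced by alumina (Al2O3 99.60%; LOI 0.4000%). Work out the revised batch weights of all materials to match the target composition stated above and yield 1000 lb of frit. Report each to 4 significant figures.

Revised batch per 1000 lb frit:
  witherite: 235.7 lb
  lithium carbonate: 181.9 lb
  strontianite: 191.6 lb
  potassium carbonate: 143.3 lb
  sand: 499.4 lb
  alumina: 14.01 lb
Total batch = 1266 lb; LOI loss = 265.9 lb

All arithmetic runs at full float precision through every step; rounding to four significant digits applies to each working value as shown; a single rounding yields every reported figure. Derived quantities, including six oxide percentages, net glass mass, yield, LOI, totals, are re-derived from the weighed amounts for 1000 lb of glass at exact precision precisely as stated by question or answer.
Target oxide masses per 1000 lb frit:
  Li2O: 7.311% × 1000 = 73.11 lb
  Al2O3: 1.545% × 1000 = 15.45 lb
  SiO2: 49.69% × 1000 = 496.9 lb
  BaO: 18.27% × 1000 = 182.7 lb
  SrO: 13.43% × 1000 = 134.3 lb
  K2O: 9.751% × 1000 = 97.51 lb
Per-oxide balance check per the reported batch figures, against the basis in use (summed amounts equal target values net of answer rounding effects):
  Li2O: 181.9·0.4019 = 73.11 lb (target 73.11 lb)
  Al2O3: 499.4·0.003000 + 14.01·0.9960 = 15.45 lb (target 15.45 lb)
  SiO2: 499.4·0.9950 = 496.9 lb (target 496.9 lb)
  BaO: 235.7·0.7750 = 182.7 lb (target 182.7 lb)
  SrO: 191.6·0.7011 = 134.3 lb (target 134.3 lb)
  K2O: 143.3·0.6804 = 97.50 lb (target 97.51 lb)
The glass-mass cross-check: batch total minus LOI = 1000 lb (per-oxide target masses sum to 1000 lb; stated basis 1000 lb — deltas are rounding alone).
Whole-batch sum: Σ batch = 1266 lb; the LOI term Σ batch·LOI equals 265.9 lb; glass ÷ batch gives a yield of 78.99%.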